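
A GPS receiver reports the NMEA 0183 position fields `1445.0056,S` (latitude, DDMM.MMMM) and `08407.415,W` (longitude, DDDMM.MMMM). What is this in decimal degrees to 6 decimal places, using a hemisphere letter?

Latitude: split at 2 digits → 14° and 45.0056′; 14 + 45.0056/60 = 14.7500933
Lon: split at 3 digits → 084° and 7.415′; 84 + 7.415/60 = 84.1235833

14.750093° S, 84.123583° W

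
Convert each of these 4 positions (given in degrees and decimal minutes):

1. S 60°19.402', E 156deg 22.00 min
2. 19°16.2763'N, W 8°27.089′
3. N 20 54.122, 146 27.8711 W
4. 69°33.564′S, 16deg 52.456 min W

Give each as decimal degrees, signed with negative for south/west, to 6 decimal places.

Point 1:
  Lat: 19.402′ = 0.323367°; total 60.3233667
  S → negative
  Lon: 156 + 22/60 = 156.3666667
  E → positive
Point 2:
  φ: 19 + 16.2763/60 = 19.2712717
  N ⇒ keep positive
  λ: 27.089′ = 0.451483°; total 8.4514833
  hemisphere W, so the sign is −
Point 3:
  φ: 54.122′ = 0.902033°; total 20.9020333
  N ⇒ keep positive
  Lon: 146 + 27.8711/60 = 146.4645183
  hemisphere W, so the sign is −
Point 4:
  Latitude: 69 + 33.564/60 = 69.5594000
  S → negative
  λ: 52.456′ = 0.874267°; total 16.8742667
  hemisphere W, so the sign is −

1. -60.323367, 156.366667
2. 19.271272, -8.451483
3. 20.902033, -146.464518
4. -69.559400, -16.874267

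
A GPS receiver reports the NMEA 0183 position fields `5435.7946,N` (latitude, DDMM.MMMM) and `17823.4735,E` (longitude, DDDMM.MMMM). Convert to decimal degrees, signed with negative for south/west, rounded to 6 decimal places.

φ: split at 2 digits → 54° and 35.7946′; 54 + 35.7946/60 = 54.5965767
N → positive
Lon: degrees = first 3 digits = 178, minutes = 23.4735; 178 + 23.4735/60 = 178.3912250
E ⇒ keep positive

54.596577, 178.391225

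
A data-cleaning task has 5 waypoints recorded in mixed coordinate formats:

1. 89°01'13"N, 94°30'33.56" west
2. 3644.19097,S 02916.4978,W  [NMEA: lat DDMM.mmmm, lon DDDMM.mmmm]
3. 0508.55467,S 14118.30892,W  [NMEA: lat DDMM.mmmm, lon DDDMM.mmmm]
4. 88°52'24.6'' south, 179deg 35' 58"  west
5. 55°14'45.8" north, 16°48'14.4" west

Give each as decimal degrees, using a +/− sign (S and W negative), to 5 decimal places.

Point 1:
  φ: 1′ + 13″ = 1.21667′; 89 + 1.21667/60 = 89.020278
  N → positive
  Lon: 94 + 30/60 + 33.56/3600 = 94.509322
  W → negative
Point 2:
  φ: split at 2 digits → 36° and 44.19097′; 36 + 44.19097/60 = 36.736516
  S → negative
  λ: degrees = first 3 digits = 29, minutes = 16.4978; 29 + 16.4978/60 = 29.274963
  W → negative
Point 3:
  Lat: split at 2 digits → 05° and 8.55467′; 5 + 8.55467/60 = 5.142578
  S ⇒ negate
  λ: split at 3 digits → 141° and 18.30892′; 141 + 18.30892/60 = 141.305149
  W → negative
Point 4:
  Latitude: 88° + 52/60 + 24.6/3600 = 88 + 0.866667 + 0.006833 = 88.873500
  S ⇒ negate
  λ: 35′ + 58″ = 35.96667′; 179 + 35.96667/60 = 179.599444
  W ⇒ negate
Point 5:
  Latitude: 55° + 14/60 + 45.8/3600 = 55 + 0.233333 + 0.012722 = 55.246056
  N → positive
  Longitude: 16 + 48/60 + 14.4/3600 = 16.804000
  hemisphere W, so the sign is −

1. 89.02028, -94.50932
2. -36.73652, -29.27496
3. -5.14258, -141.30515
4. -88.87350, -179.59944
5. 55.24606, -16.80400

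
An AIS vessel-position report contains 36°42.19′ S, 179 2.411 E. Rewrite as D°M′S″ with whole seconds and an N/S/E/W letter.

36°42′11″ S, 179°02′25″ E

Lat: fractional minutes 0.19000 × 60 = 11.40″
λ: 2.41100′ → 2′ and 0.41100 × 60 = 24.66″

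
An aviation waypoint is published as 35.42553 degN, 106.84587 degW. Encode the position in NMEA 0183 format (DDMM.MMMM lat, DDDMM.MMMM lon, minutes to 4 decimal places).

Lat: 35° + 0.425530 × 60 = 35° 25.531800′
Longitude: minutes = (106.845870 − 106) × 60 = 50.752200

3525.5318,N / 10650.7522,W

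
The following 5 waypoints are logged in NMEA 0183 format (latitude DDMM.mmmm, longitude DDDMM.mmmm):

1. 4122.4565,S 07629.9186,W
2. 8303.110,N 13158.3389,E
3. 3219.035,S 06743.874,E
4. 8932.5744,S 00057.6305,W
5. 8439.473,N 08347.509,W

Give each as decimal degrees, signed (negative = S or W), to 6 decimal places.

Point 1:
  Latitude: split at 2 digits → 41° and 22.4565′; 41 + 22.4565/60 = 41.3742750
  S → negative
  Longitude: split at 3 digits → 076° and 29.9186′; 76 + 29.9186/60 = 76.4986433
  W → negative
Point 2:
  Lat: split at 2 digits → 83° and 3.11′; 83 + 3.11/60 = 83.0518333
  N → positive
  λ: degrees = first 3 digits = 131, minutes = 58.3389; 131 + 58.3389/60 = 131.9723150
  E → positive
Point 3:
  φ: degrees = first 2 digits = 32, minutes = 19.035; 32 + 19.035/60 = 32.3172500
  hemisphere S, so the sign is −
  Lon: degrees = first 3 digits = 67, minutes = 43.874; 67 + 43.874/60 = 67.7312333
  E ⇒ keep positive
Point 4:
  Latitude: degrees = first 2 digits = 89, minutes = 32.5744; 89 + 32.5744/60 = 89.5429067
  S → negative
  Longitude: degrees = first 3 digits = 0, minutes = 57.6305; 0 + 57.6305/60 = 0.9605083
  hemisphere W, so the sign is −
Point 5:
  Latitude: split at 2 digits → 84° and 39.473′; 84 + 39.473/60 = 84.6578833
  N → positive
  Lon: split at 3 digits → 083° and 47.509′; 83 + 47.509/60 = 83.7918167
  hemisphere W, so the sign is −

1. -41.374275, -76.498643
2. 83.051833, 131.972315
3. -32.317250, 67.731233
4. -89.542907, -0.960508
5. 84.657883, -83.791817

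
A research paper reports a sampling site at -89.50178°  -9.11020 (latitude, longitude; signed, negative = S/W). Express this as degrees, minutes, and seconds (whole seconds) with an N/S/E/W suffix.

89°30′6″ S, 9°06′37″ W

Latitude is negative → S; |value| = 89.501780
Latitude: 0.501780 × 60 = 30.10680′ → 30′, remainder × 60 = 6.41″
Longitude is negative → W; |value| = 9.110200
Lon: 0.110200° → 6.61200′; 0.61200 × 60 = 36.72″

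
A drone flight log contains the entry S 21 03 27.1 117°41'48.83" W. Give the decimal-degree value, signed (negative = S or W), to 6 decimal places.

-21.057528, -117.696897

Latitude: 21 + 3/60 + 27.1/3600 = 21.0575278
hemisphere S, so the sign is −
Lon: 117° + 41/60 + 48.83/3600 = 117 + 0.683333 + 0.013564 = 117.6968972
hemisphere W, so the sign is −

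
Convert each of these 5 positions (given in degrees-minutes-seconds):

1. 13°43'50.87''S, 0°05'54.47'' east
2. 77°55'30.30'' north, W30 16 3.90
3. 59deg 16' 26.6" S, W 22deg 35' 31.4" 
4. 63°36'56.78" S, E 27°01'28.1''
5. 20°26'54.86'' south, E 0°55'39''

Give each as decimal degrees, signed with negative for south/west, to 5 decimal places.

1. -13.73080, 0.09846
2. 77.92508, -30.26775
3. -59.27406, -22.59206
4. -63.61577, 27.02447
5. -20.44857, 0.92750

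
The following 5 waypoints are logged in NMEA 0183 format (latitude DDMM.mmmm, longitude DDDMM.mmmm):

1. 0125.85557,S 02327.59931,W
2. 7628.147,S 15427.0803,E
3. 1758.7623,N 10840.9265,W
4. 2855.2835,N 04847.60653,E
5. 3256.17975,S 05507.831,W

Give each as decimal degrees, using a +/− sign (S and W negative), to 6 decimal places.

Point 1:
  Lat: degrees = first 2 digits = 1, minutes = 25.85557; 1 + 25.85557/60 = 1.4309262
  S ⇒ negate
  Lon: split at 3 digits → 023° and 27.59931′; 23 + 27.59931/60 = 23.4599885
  hemisphere W, so the sign is −
Point 2:
  Lat: degrees = first 2 digits = 76, minutes = 28.147; 76 + 28.147/60 = 76.4691167
  S ⇒ negate
  Lon: degrees = first 3 digits = 154, minutes = 27.0803; 154 + 27.0803/60 = 154.4513383
  E → positive
Point 3:
  Latitude: degrees = first 2 digits = 17, minutes = 58.7623; 17 + 58.7623/60 = 17.9793717
  N → positive
  Longitude: degrees = first 3 digits = 108, minutes = 40.9265; 108 + 40.9265/60 = 108.6821083
  W ⇒ negate
Point 4:
  Lat: split at 2 digits → 28° and 55.2835′; 28 + 55.2835/60 = 28.9213917
  N → positive
  λ: split at 3 digits → 048° and 47.60653′; 48 + 47.60653/60 = 48.7934422
  E ⇒ keep positive
Point 5:
  Latitude: degrees = first 2 digits = 32, minutes = 56.17975; 32 + 56.17975/60 = 32.9363292
  S ⇒ negate
  λ: split at 3 digits → 055° and 7.831′; 55 + 7.831/60 = 55.1305167
  W → negative

1. -1.430926, -23.459989
2. -76.469117, 154.451338
3. 17.979372, -108.682108
4. 28.921392, 48.793442
5. -32.936329, -55.130517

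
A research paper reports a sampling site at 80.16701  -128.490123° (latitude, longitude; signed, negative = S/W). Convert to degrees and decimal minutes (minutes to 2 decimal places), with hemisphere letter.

Latitude: 80° + 0.167010 × 60 = 80° 10.0206′
Longitude is negative → W; |value| = 128.490123
Longitude: fractional part 0.490123 → 29.4074 minutes

80° 10.02′ N, 128° 29.41′ W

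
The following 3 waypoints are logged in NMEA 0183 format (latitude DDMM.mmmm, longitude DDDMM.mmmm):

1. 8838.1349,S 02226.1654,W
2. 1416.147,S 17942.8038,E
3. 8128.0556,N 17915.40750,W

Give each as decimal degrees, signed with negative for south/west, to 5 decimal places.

1. -88.63558, -22.43609
2. -14.26912, 179.71340
3. 81.46759, -179.25679

Point 1:
  Lat: split at 2 digits → 88° and 38.1349′; 88 + 38.1349/60 = 88.635582
  hemisphere S, so the sign is −
  λ: degrees = first 3 digits = 22, minutes = 26.1654; 22 + 26.1654/60 = 22.436090
  W ⇒ negate
Point 2:
  Lat: degrees = first 2 digits = 14, minutes = 16.147; 14 + 16.147/60 = 14.269117
  S ⇒ negate
  Lon: degrees = first 3 digits = 179, minutes = 42.8038; 179 + 42.8038/60 = 179.713397
  E ⇒ keep positive
Point 3:
  Latitude: split at 2 digits → 81° and 28.0556′; 81 + 28.0556/60 = 81.467593
  N → positive
  λ: split at 3 digits → 179° and 15.4075′; 179 + 15.4075/60 = 179.256792
  W → negative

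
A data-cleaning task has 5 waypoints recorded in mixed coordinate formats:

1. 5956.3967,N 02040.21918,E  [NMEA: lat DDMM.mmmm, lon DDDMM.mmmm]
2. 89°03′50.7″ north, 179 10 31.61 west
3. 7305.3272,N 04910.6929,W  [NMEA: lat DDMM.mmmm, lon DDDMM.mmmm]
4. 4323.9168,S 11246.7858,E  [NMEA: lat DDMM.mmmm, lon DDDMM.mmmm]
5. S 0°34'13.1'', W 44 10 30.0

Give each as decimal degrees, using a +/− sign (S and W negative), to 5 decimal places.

Point 1:
  Latitude: degrees = first 2 digits = 59, minutes = 56.3967; 59 + 56.3967/60 = 59.939945
  N → positive
  λ: degrees = first 3 digits = 20, minutes = 40.21918; 20 + 40.21918/60 = 20.670320
  E → positive
Point 2:
  Latitude: 89° + 3/60 + 50.7/3600 = 89 + 0.050000 + 0.014083 = 89.064083
  N → positive
  λ: 179 + 10/60 + 31.61/3600 = 179.175447
  W ⇒ negate
Point 3:
  Lat: degrees = first 2 digits = 73, minutes = 5.3272; 73 + 5.3272/60 = 73.088787
  N → positive
  Lon: split at 3 digits → 049° and 10.6929′; 49 + 10.6929/60 = 49.178215
  W → negative
Point 4:
  Lat: degrees = first 2 digits = 43, minutes = 23.9168; 43 + 23.9168/60 = 43.398613
  S → negative
  Longitude: degrees = first 3 digits = 112, minutes = 46.7858; 112 + 46.7858/60 = 112.779763
  E ⇒ keep positive
Point 5:
  φ: 0 + 34/60 + 13.1/3600 = 0.570306
  hemisphere S, so the sign is −
  λ: 44° + 10/60 + 30/3600 = 44 + 0.166667 + 0.008333 = 44.175000
  W ⇒ negate

1. 59.93995, 20.67032
2. 89.06408, -179.17545
3. 73.08879, -49.17822
4. -43.39861, 112.77976
5. -0.57031, -44.17500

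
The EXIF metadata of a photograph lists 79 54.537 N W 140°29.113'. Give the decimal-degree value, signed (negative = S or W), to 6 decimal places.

Lat: 79 + 54.537/60 = 79.9089500
N → positive
Longitude: 140 + 29.113/60 = 140.4852167
hemisphere W, so the sign is −

79.908950, -140.485217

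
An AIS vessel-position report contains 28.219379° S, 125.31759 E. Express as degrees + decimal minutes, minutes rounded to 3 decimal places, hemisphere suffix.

28° 13.163′ S, 125° 19.055′ E

Lat: minutes = (28.219379 − 28) × 60 = 13.16274
λ: minutes = (125.317590 − 125) × 60 = 19.05540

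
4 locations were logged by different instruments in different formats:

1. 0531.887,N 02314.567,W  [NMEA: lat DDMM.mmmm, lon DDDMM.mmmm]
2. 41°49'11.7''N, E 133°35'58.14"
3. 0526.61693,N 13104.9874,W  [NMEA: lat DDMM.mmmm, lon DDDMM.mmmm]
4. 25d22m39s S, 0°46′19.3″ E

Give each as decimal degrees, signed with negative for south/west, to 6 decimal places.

1. 5.531450, -23.242783
2. 41.819917, 133.599483
3. 5.443616, -131.083123
4. -25.377500, 0.772028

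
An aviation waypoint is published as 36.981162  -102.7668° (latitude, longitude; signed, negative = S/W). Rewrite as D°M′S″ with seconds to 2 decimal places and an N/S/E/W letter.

36°58′52.18″ N, 102°46′0.48″ W

φ: whole degrees 36; 58.86972′ → 58′ and 52.1832″
Longitude is negative → W; |value| = 102.766800
Longitude: whole degrees 102; 46.00800′ → 46′ and 0.4800″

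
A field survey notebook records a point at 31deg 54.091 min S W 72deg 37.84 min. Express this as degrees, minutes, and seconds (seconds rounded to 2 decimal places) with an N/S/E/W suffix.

31°54′5.46″ S, 72°37′50.40″ W

Lat: 54.09100′ → 54′ and 0.09100 × 60 = 5.4600″
λ: 37.84000′ → 37′ and 0.84000 × 60 = 50.4000″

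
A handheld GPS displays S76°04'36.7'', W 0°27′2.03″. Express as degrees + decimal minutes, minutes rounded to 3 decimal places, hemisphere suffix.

Lat: 4 + 36.7/60 = 4.61167′
λ: 27 + 2.03/60 = 27.03383′

76° 4.612′ S, 0° 27.034′ W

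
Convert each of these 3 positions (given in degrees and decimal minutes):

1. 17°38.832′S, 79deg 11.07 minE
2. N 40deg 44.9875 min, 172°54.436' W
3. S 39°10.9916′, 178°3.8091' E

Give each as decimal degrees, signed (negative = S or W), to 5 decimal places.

1. -17.64720, 79.18450
2. 40.74979, -172.90727
3. -39.18319, 178.06349

Point 1:
  φ: 38.832′ = 0.647200°; total 17.647200
  S ⇒ negate
  Lon: 11.07′ = 0.184500°; total 79.184500
  E → positive
Point 2:
  φ: 40 + 44.9875/60 = 40.749792
  N ⇒ keep positive
  Longitude: 54.436′ = 0.907267°; total 172.907267
  hemisphere W, so the sign is −
Point 3:
  φ: 39 + 10.9916/60 = 39.183193
  hemisphere S, so the sign is −
  λ: 3.8091′ = 0.063485°; total 178.063485
  E ⇒ keep positive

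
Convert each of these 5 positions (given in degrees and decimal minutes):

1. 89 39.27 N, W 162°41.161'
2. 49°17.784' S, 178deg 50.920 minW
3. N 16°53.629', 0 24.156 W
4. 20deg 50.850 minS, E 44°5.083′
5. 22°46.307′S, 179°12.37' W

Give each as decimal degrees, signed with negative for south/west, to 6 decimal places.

Point 1:
  Lat: 89 + 39.27/60 = 89.6545000
  N → positive
  Lon: 162 + 41.161/60 = 162.6860167
  W ⇒ negate
Point 2:
  φ: 49 + 17.784/60 = 49.2964000
  S ⇒ negate
  Lon: 50.92′ = 0.848667°; total 178.8486667
  hemisphere W, so the sign is −
Point 3:
  Lat: 53.629′ = 0.893817°; total 16.8938167
  N ⇒ keep positive
  Longitude: 24.156′ = 0.402600°; total 0.4026000
  W ⇒ negate
Point 4:
  φ: 20 + 50.85/60 = 20.8475000
  S ⇒ negate
  Longitude: 5.083′ = 0.084717°; total 44.0847167
  E → positive
Point 5:
  Latitude: 22 + 46.307/60 = 22.7717833
  hemisphere S, so the sign is −
  λ: 179 + 12.37/60 = 179.2061667
  W → negative

1. 89.654500, -162.686017
2. -49.296400, -178.848667
3. 16.893817, -0.402600
4. -20.847500, 44.084717
5. -22.771783, -179.206167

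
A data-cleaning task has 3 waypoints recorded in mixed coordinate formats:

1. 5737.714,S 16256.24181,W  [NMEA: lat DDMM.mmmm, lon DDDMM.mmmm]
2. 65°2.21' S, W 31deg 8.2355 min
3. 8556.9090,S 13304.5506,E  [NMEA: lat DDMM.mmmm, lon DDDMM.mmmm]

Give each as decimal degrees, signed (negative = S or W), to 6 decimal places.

1. -57.628567, -162.937364
2. -65.036833, -31.137258
3. -85.948483, 133.075843

Point 1:
  Lat: split at 2 digits → 57° and 37.714′; 57 + 37.714/60 = 57.6285667
  hemisphere S, so the sign is −
  Longitude: degrees = first 3 digits = 162, minutes = 56.24181; 162 + 56.24181/60 = 162.9373635
  hemisphere W, so the sign is −
Point 2:
  Latitude: 2.21′ = 0.036833°; total 65.0368333
  S ⇒ negate
  Longitude: 31 + 8.2355/60 = 31.1372583
  W ⇒ negate
Point 3:
  Lat: split at 2 digits → 85° and 56.909′; 85 + 56.909/60 = 85.9484833
  S → negative
  Longitude: degrees = first 3 digits = 133, minutes = 4.5506; 133 + 4.5506/60 = 133.0758433
  E ⇒ keep positive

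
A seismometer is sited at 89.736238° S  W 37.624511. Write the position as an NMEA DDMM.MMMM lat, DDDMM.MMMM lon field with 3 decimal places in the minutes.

8944.174,S / 03737.471,W

φ: minutes = (89.736238 − 89) × 60 = 44.17428
Longitude: minutes = (37.624511 − 37) × 60 = 37.47066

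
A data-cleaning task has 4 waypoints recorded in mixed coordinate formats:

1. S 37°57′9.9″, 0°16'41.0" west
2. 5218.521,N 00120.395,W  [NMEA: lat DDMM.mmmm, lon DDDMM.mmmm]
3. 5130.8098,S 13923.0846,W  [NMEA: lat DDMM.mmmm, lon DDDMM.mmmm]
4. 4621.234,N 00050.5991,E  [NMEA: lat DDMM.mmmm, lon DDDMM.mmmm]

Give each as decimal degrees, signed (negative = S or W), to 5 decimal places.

1. -37.95275, -0.27806
2. 52.30868, -1.33992
3. -51.51350, -139.38474
4. 46.35390, 0.84332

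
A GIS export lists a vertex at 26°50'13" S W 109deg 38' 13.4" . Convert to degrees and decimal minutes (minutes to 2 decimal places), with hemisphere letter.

φ: 50 + 13/60 = 50.2167′
Longitude: 38 + 13.4/60 = 38.2233′

26° 50.22′ S, 109° 38.22′ W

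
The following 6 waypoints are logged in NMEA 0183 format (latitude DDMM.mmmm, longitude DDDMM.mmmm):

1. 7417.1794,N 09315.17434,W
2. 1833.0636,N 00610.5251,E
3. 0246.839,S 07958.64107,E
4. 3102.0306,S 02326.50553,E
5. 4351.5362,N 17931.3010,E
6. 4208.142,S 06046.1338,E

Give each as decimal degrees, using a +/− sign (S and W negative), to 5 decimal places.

Point 1:
  Latitude: degrees = first 2 digits = 74, minutes = 17.1794; 74 + 17.1794/60 = 74.286323
  N → positive
  λ: degrees = first 3 digits = 93, minutes = 15.17434; 93 + 15.17434/60 = 93.252906
  W → negative
Point 2:
  φ: degrees = first 2 digits = 18, minutes = 33.0636; 18 + 33.0636/60 = 18.551060
  N → positive
  λ: degrees = first 3 digits = 6, minutes = 10.5251; 6 + 10.5251/60 = 6.175418
  E ⇒ keep positive
Point 3:
  Latitude: degrees = first 2 digits = 2, minutes = 46.839; 2 + 46.839/60 = 2.780650
  S → negative
  Lon: degrees = first 3 digits = 79, minutes = 58.64107; 79 + 58.64107/60 = 79.977351
  E ⇒ keep positive
Point 4:
  Latitude: degrees = first 2 digits = 31, minutes = 2.0306; 31 + 2.0306/60 = 31.033843
  hemisphere S, so the sign is −
  Longitude: degrees = first 3 digits = 23, minutes = 26.50553; 23 + 26.50553/60 = 23.441759
  E ⇒ keep positive
Point 5:
  φ: split at 2 digits → 43° and 51.5362′; 43 + 51.5362/60 = 43.858937
  N → positive
  Longitude: degrees = first 3 digits = 179, minutes = 31.301; 179 + 31.301/60 = 179.521683
  E → positive
Point 6:
  Latitude: split at 2 digits → 42° and 8.142′; 42 + 8.142/60 = 42.135700
  S ⇒ negate
  λ: degrees = first 3 digits = 60, minutes = 46.1338; 60 + 46.1338/60 = 60.768897
  E → positive

1. 74.28632, -93.25291
2. 18.55106, 6.17542
3. -2.78065, 79.97735
4. -31.03384, 23.44176
5. 43.85894, 179.52168
6. -42.13570, 60.76890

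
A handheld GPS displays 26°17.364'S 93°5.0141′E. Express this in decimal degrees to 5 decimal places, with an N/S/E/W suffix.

26.28940° S, 93.08357° E

φ: 26 + 17.364/60 = 26.289400
Longitude: 93 + 5.0141/60 = 93.083568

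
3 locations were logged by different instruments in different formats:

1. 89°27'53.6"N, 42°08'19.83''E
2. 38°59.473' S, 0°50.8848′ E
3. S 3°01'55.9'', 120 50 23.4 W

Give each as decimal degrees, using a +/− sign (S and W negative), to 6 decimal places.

Point 1:
  φ: 27′ + 53.6″ = 27.89333′; 89 + 27.89333/60 = 89.4648889
  N → positive
  Longitude: 42 + 8/60 + 19.83/3600 = 42.1388417
  E ⇒ keep positive
Point 2:
  Latitude: 59.473′ = 0.991217°; total 38.9912167
  S ⇒ negate
  Lon: 50.8848′ = 0.848080°; total 0.8480800
  E → positive
Point 3:
  Latitude: 3 + 1/60 + 55.9/3600 = 3.0321944
  hemisphere S, so the sign is −
  λ: 50′ + 23.4″ = 50.39000′; 120 + 50.39000/60 = 120.8398333
  W ⇒ negate

1. 89.464889, 42.138842
2. -38.991217, 0.848080
3. -3.032194, -120.839833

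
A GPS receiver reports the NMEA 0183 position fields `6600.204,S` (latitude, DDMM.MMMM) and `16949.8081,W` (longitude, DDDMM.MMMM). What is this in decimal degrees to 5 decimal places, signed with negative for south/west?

-66.00340, -169.83014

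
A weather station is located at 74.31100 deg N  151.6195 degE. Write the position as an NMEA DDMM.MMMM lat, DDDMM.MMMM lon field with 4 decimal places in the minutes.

φ: minutes = (74.311000 − 74) × 60 = 18.660000
λ: minutes = (151.619500 − 151) × 60 = 37.170000

7418.6600,N / 15137.1700,E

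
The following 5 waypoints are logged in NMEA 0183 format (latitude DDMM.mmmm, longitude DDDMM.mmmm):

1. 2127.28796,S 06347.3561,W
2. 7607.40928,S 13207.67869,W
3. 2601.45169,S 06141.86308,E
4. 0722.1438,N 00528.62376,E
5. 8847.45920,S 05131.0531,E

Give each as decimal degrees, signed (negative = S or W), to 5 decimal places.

1. -21.45480, -63.78927
2. -76.12349, -132.12798
3. -26.02419, 61.69772
4. 7.36906, 5.47706
5. -88.79099, 51.51755

Point 1:
  Lat: degrees = first 2 digits = 21, minutes = 27.28796; 21 + 27.28796/60 = 21.454799
  hemisphere S, so the sign is −
  λ: split at 3 digits → 063° and 47.3561′; 63 + 47.3561/60 = 63.789268
  hemisphere W, so the sign is −
Point 2:
  φ: split at 2 digits → 76° and 7.40928′; 76 + 7.40928/60 = 76.123488
  S → negative
  Longitude: split at 3 digits → 132° and 7.67869′; 132 + 7.67869/60 = 132.127978
  W ⇒ negate
Point 3:
  φ: split at 2 digits → 26° and 1.45169′; 26 + 1.45169/60 = 26.024195
  S ⇒ negate
  λ: split at 3 digits → 061° and 41.86308′; 61 + 41.86308/60 = 61.697718
  E → positive
Point 4:
  Lat: split at 2 digits → 07° and 22.1438′; 7 + 22.1438/60 = 7.369063
  N ⇒ keep positive
  λ: split at 3 digits → 005° and 28.62376′; 5 + 28.62376/60 = 5.477063
  E ⇒ keep positive
Point 5:
  Lat: split at 2 digits → 88° and 47.4592′; 88 + 47.4592/60 = 88.790987
  S ⇒ negate
  Longitude: split at 3 digits → 051° and 31.0531′; 51 + 31.0531/60 = 51.517552
  E ⇒ keep positive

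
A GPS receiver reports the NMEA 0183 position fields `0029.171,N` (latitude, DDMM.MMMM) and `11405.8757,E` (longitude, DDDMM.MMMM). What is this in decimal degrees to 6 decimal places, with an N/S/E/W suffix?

0.486183° N, 114.097928° E

Lat: degrees = first 2 digits = 0, minutes = 29.171; 0 + 29.171/60 = 0.4861833
Longitude: degrees = first 3 digits = 114, minutes = 5.8757; 114 + 5.8757/60 = 114.0979283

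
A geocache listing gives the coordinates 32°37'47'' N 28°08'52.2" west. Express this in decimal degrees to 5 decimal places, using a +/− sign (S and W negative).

32.62972, -28.14783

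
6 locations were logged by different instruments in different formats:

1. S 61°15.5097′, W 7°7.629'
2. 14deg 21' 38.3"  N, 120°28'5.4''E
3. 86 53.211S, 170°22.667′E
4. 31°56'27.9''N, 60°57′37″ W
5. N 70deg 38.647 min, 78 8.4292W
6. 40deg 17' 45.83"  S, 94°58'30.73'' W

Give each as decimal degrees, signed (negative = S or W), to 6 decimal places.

Point 1:
  φ: 15.5097′ = 0.258495°; total 61.2584950
  hemisphere S, so the sign is −
  Lon: 7 + 7.629/60 = 7.1271500
  W → negative
Point 2:
  Latitude: 14 + 21/60 + 38.3/3600 = 14.3606389
  N ⇒ keep positive
  Longitude: 120 + 28/60 + 5.4/3600 = 120.4681667
  E → positive
Point 3:
  φ: 86 + 53.211/60 = 86.8868500
  hemisphere S, so the sign is −
  λ: 22.667′ = 0.377783°; total 170.3777833
  E ⇒ keep positive
Point 4:
  Lat: 31 + 56/60 + 27.9/3600 = 31.9410833
  N → positive
  Longitude: 57′ + 37″ = 57.61667′; 60 + 57.61667/60 = 60.9602778
  W ⇒ negate
Point 5:
  Latitude: 38.647′ = 0.644117°; total 70.6441167
  N ⇒ keep positive
  Longitude: 8.4292′ = 0.140487°; total 78.1404867
  hemisphere W, so the sign is −
Point 6:
  Lat: 40 + 17/60 + 45.83/3600 = 40.2960639
  S → negative
  Lon: 58′ + 30.73″ = 58.51217′; 94 + 58.51217/60 = 94.9752028
  W → negative

1. -61.258495, -7.127150
2. 14.360639, 120.468167
3. -86.886850, 170.377783
4. 31.941083, -60.960278
5. 70.644117, -78.140487
6. -40.296064, -94.975203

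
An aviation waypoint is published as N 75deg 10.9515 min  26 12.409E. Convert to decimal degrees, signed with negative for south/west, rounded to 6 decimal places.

75.182525, 26.206817

φ: 10.9515′ = 0.182525°; total 75.1825250
N → positive
λ: 26 + 12.409/60 = 26.2068167
E ⇒ keep positive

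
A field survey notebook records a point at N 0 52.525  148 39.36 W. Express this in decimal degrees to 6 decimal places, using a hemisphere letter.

0.875417° N, 148.656000° W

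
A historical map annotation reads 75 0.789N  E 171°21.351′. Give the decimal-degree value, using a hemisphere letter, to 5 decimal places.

75.01315° N, 171.35585° E

φ: 75 + 0.789/60 = 75.013150
Longitude: 171 + 21.351/60 = 171.355850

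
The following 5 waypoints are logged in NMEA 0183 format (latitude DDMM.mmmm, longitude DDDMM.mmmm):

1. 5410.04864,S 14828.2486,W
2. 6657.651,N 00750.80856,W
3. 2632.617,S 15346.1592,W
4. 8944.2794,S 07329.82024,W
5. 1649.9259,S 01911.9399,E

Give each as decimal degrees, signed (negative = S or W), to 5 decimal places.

Point 1:
  φ: degrees = first 2 digits = 54, minutes = 10.04864; 54 + 10.04864/60 = 54.167477
  hemisphere S, so the sign is −
  Lon: degrees = first 3 digits = 148, minutes = 28.2486; 148 + 28.2486/60 = 148.470810
  W → negative
Point 2:
  Lat: split at 2 digits → 66° and 57.651′; 66 + 57.651/60 = 66.960850
  N ⇒ keep positive
  Lon: split at 3 digits → 007° and 50.80856′; 7 + 50.80856/60 = 7.846809
  W ⇒ negate
Point 3:
  Latitude: split at 2 digits → 26° and 32.617′; 26 + 32.617/60 = 26.543617
  S ⇒ negate
  Longitude: degrees = first 3 digits = 153, minutes = 46.1592; 153 + 46.1592/60 = 153.769320
  hemisphere W, so the sign is −
Point 4:
  φ: degrees = first 2 digits = 89, minutes = 44.2794; 89 + 44.2794/60 = 89.737990
  S → negative
  λ: degrees = first 3 digits = 73, minutes = 29.82024; 73 + 29.82024/60 = 73.497004
  W → negative
Point 5:
  φ: split at 2 digits → 16° and 49.9259′; 16 + 49.9259/60 = 16.832098
  S → negative
  λ: split at 3 digits → 019° and 11.9399′; 19 + 11.9399/60 = 19.198998
  E ⇒ keep positive

1. -54.16748, -148.47081
2. 66.96085, -7.84681
3. -26.54362, -153.76932
4. -89.73799, -73.49700
5. -16.83210, 19.19900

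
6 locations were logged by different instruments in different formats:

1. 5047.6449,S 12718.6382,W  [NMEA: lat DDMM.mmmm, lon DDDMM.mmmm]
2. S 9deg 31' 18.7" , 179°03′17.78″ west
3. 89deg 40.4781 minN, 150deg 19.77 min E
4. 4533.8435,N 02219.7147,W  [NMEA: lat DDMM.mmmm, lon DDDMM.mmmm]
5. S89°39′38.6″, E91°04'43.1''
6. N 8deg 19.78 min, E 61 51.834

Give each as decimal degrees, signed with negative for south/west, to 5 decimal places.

1. -50.79408, -127.31064
2. -9.52186, -179.05494
3. 89.67464, 150.32950
4. 45.56406, -22.32858
5. -89.66072, 91.07864
6. 8.32967, 61.86390

Point 1:
  Latitude: split at 2 digits → 50° and 47.6449′; 50 + 47.6449/60 = 50.794082
  S ⇒ negate
  Lon: split at 3 digits → 127° and 18.6382′; 127 + 18.6382/60 = 127.310637
  hemisphere W, so the sign is −
Point 2:
  Latitude: 9° + 31/60 + 18.7/3600 = 9 + 0.516667 + 0.005194 = 9.521861
  S ⇒ negate
  Longitude: 3′ + 17.78″ = 3.29633′; 179 + 3.29633/60 = 179.054939
  hemisphere W, so the sign is −
Point 3:
  φ: 89 + 40.4781/60 = 89.674635
  N ⇒ keep positive
  Lon: 150 + 19.77/60 = 150.329500
  E → positive
Point 4:
  Latitude: split at 2 digits → 45° and 33.8435′; 45 + 33.8435/60 = 45.564058
  N ⇒ keep positive
  Lon: split at 3 digits → 022° and 19.7147′; 22 + 19.7147/60 = 22.328578
  W ⇒ negate
Point 5:
  Latitude: 39′ + 38.6″ = 39.64333′; 89 + 39.64333/60 = 89.660722
  S → negative
  λ: 91° + 4/60 + 43.1/3600 = 91 + 0.066667 + 0.011972 = 91.078639
  E → positive
Point 6:
  φ: 8 + 19.78/60 = 8.329667
  N ⇒ keep positive
  λ: 61 + 51.834/60 = 61.863900
  E → positive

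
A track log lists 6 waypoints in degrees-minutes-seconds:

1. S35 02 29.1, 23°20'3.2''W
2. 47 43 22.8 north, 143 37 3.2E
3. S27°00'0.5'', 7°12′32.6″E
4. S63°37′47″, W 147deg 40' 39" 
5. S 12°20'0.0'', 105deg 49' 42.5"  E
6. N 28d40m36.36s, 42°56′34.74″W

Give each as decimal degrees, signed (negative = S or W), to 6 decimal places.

Point 1:
  Latitude: 35 + 2/60 + 29.1/3600 = 35.0414167
  S ⇒ negate
  Lon: 20′ + 3.2″ = 20.05333′; 23 + 20.05333/60 = 23.3342222
  W ⇒ negate
Point 2:
  φ: 43′ + 22.8″ = 43.38000′; 47 + 43.38000/60 = 47.7230000
  N ⇒ keep positive
  Lon: 143 + 37/60 + 3.2/3600 = 143.6175556
  E ⇒ keep positive
Point 3:
  Lat: 0′ + 0.5″ = 0.00833′; 27 + 0.00833/60 = 27.0001389
  S ⇒ negate
  λ: 7 + 12/60 + 32.6/3600 = 7.2090556
  E → positive
Point 4:
  Lat: 63 + 37/60 + 47/3600 = 63.6297222
  S ⇒ negate
  Lon: 147 + 40/60 + 39/3600 = 147.6775000
  W → negative
Point 5:
  φ: 20′ + 0″ = 20.00000′; 12 + 20.00000/60 = 12.3333333
  S ⇒ negate
  Longitude: 105 + 49/60 + 42.5/3600 = 105.8284722
  E → positive
Point 6:
  φ: 28 + 40/60 + 36.36/3600 = 28.6767667
  N ⇒ keep positive
  λ: 42 + 56/60 + 34.74/3600 = 42.9429833
  hemisphere W, so the sign is −

1. -35.041417, -23.334222
2. 47.723000, 143.617556
3. -27.000139, 7.209056
4. -63.629722, -147.677500
5. -12.333333, 105.828472
6. 28.676767, -42.942983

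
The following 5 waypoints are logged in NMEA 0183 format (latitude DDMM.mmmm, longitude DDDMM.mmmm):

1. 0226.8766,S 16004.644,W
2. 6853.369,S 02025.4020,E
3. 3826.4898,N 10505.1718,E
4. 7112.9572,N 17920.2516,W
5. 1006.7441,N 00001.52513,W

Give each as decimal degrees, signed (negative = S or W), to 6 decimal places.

Point 1:
  Lat: degrees = first 2 digits = 2, minutes = 26.8766; 2 + 26.8766/60 = 2.4479433
  hemisphere S, so the sign is −
  λ: split at 3 digits → 160° and 4.644′; 160 + 4.644/60 = 160.0774000
  W → negative
Point 2:
  Latitude: degrees = first 2 digits = 68, minutes = 53.369; 68 + 53.369/60 = 68.8894833
  S ⇒ negate
  λ: degrees = first 3 digits = 20, minutes = 25.402; 20 + 25.402/60 = 20.4233667
  E → positive
Point 3:
  Lat: degrees = first 2 digits = 38, minutes = 26.4898; 38 + 26.4898/60 = 38.4414967
  N ⇒ keep positive
  λ: split at 3 digits → 105° and 5.1718′; 105 + 5.1718/60 = 105.0861967
  E → positive
Point 4:
  Lat: degrees = first 2 digits = 71, minutes = 12.9572; 71 + 12.9572/60 = 71.2159533
  N → positive
  Longitude: degrees = first 3 digits = 179, minutes = 20.2516; 179 + 20.2516/60 = 179.3375267
  hemisphere W, so the sign is −
Point 5:
  Lat: split at 2 digits → 10° and 6.7441′; 10 + 6.7441/60 = 10.1124017
  N → positive
  Lon: split at 3 digits → 000° and 1.52513′; 0 + 1.52513/60 = 0.0254188
  hemisphere W, so the sign is −

1. -2.447943, -160.077400
2. -68.889483, 20.423367
3. 38.441497, 105.086197
4. 71.215953, -179.337527
5. 10.112402, -0.025419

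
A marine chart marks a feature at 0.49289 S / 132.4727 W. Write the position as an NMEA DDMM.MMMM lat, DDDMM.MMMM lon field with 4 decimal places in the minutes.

Lat: fractional part 0.492890 → 29.573400 minutes
Longitude: minutes = (132.472700 − 132) × 60 = 28.362000

0029.5734,S / 13228.3620,W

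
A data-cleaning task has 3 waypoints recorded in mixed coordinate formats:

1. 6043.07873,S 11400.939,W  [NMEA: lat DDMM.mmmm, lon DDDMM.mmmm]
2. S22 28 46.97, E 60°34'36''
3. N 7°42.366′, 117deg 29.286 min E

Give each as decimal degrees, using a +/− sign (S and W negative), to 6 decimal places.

1. -60.717979, -114.015650
2. -22.479714, 60.576667
3. 7.706100, 117.488100

Point 1:
  φ: degrees = first 2 digits = 60, minutes = 43.07873; 60 + 43.07873/60 = 60.7179788
  S → negative
  Lon: split at 3 digits → 114° and 0.939′; 114 + 0.939/60 = 114.0156500
  hemisphere W, so the sign is −
Point 2:
  Latitude: 22 + 28/60 + 46.97/3600 = 22.4797139
  S ⇒ negate
  Lon: 60° + 34/60 + 36/3600 = 60 + 0.566667 + 0.010000 = 60.5766667
  E → positive
Point 3:
  Latitude: 42.366′ = 0.706100°; total 7.7061000
  N → positive
  Lon: 29.286′ = 0.488100°; total 117.4881000
  E ⇒ keep positive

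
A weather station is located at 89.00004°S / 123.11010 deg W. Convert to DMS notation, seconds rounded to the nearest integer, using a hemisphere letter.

φ: whole degrees 89; 0.00240′ → 0′ and 0.14″
Longitude: 0.110100 × 60 = 6.60600′ → 6′, remainder × 60 = 36.36″

89°00′0″ S, 123°06′36″ W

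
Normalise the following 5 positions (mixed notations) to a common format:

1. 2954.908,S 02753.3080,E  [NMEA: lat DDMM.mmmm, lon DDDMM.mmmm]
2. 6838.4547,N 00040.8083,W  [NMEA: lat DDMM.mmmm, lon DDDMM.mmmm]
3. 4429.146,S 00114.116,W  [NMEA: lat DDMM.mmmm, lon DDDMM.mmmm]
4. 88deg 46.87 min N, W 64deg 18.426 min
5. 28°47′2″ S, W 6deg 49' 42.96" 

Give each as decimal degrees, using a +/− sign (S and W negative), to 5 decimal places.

1. -29.91513, 27.88847
2. 68.64091, -0.68014
3. -44.48577, -1.23527
4. 88.78117, -64.30710
5. -28.78389, -6.82860

Point 1:
  Lat: degrees = first 2 digits = 29, minutes = 54.908; 29 + 54.908/60 = 29.915133
  S ⇒ negate
  λ: split at 3 digits → 027° and 53.308′; 27 + 53.308/60 = 27.888467
  E ⇒ keep positive
Point 2:
  φ: split at 2 digits → 68° and 38.4547′; 68 + 38.4547/60 = 68.640912
  N ⇒ keep positive
  Lon: degrees = first 3 digits = 0, minutes = 40.8083; 0 + 40.8083/60 = 0.680138
  W → negative
Point 3:
  Lat: split at 2 digits → 44° and 29.146′; 44 + 29.146/60 = 44.485767
  hemisphere S, so the sign is −
  Longitude: split at 3 digits → 001° and 14.116′; 1 + 14.116/60 = 1.235267
  W → negative
Point 4:
  Lat: 46.87′ = 0.781167°; total 88.781167
  N → positive
  Longitude: 64 + 18.426/60 = 64.307100
  W ⇒ negate
Point 5:
  Lat: 28 + 47/60 + 2/3600 = 28.783889
  hemisphere S, so the sign is −
  Lon: 6° + 49/60 + 42.96/3600 = 6 + 0.816667 + 0.011933 = 6.828600
  W → negative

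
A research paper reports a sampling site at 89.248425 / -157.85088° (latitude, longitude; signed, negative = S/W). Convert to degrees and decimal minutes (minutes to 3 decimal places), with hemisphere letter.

Latitude: minutes = (89.248425 − 89) × 60 = 14.90550
Longitude is negative → W; |value| = 157.850880
λ: fractional part 0.850880 → 51.05280 minutes

89° 14.906′ N, 157° 51.053′ W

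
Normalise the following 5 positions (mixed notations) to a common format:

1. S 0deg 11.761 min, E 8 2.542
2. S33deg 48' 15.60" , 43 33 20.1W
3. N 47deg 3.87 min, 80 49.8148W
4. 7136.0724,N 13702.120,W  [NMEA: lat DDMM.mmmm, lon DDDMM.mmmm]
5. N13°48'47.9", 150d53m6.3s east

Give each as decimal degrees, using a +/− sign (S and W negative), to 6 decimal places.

1. -0.196017, 8.042367
2. -33.804333, -43.555583
3. 47.064500, -80.830247
4. 71.601207, -137.035333
5. 13.813306, 150.885083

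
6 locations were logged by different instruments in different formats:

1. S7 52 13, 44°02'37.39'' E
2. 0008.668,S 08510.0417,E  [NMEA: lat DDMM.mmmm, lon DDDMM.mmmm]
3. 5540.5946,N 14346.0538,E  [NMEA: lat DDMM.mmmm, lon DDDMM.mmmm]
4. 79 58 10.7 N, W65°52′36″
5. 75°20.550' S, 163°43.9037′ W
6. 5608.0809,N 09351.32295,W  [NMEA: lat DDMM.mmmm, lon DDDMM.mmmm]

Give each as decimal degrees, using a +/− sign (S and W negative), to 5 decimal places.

Point 1:
  Latitude: 52′ + 13″ = 52.21667′; 7 + 52.21667/60 = 7.870278
  hemisphere S, so the sign is −
  Lon: 44 + 2/60 + 37.39/3600 = 44.043719
  E ⇒ keep positive
Point 2:
  Latitude: degrees = first 2 digits = 0, minutes = 8.668; 0 + 8.668/60 = 0.144467
  hemisphere S, so the sign is −
  Lon: split at 3 digits → 085° and 10.0417′; 85 + 10.0417/60 = 85.167362
  E ⇒ keep positive
Point 3:
  Lat: split at 2 digits → 55° and 40.5946′; 55 + 40.5946/60 = 55.676577
  N ⇒ keep positive
  Lon: split at 3 digits → 143° and 46.0538′; 143 + 46.0538/60 = 143.767563
  E → positive
Point 4:
  Lat: 79° + 58/60 + 10.7/3600 = 79 + 0.966667 + 0.002972 = 79.969639
  N → positive
  Longitude: 65 + 52/60 + 36/3600 = 65.876667
  W ⇒ negate
Point 5:
  Lat: 75 + 20.55/60 = 75.342500
  S → negative
  λ: 43.9037′ = 0.731728°; total 163.731728
  hemisphere W, so the sign is −
Point 6:
  Latitude: split at 2 digits → 56° and 8.0809′; 56 + 8.0809/60 = 56.134682
  N → positive
  λ: split at 3 digits → 093° and 51.32295′; 93 + 51.32295/60 = 93.855383
  W → negative

1. -7.87028, 44.04372
2. -0.14447, 85.16736
3. 55.67658, 143.76756
4. 79.96964, -65.87667
5. -75.34250, -163.73173
6. 56.13468, -93.85538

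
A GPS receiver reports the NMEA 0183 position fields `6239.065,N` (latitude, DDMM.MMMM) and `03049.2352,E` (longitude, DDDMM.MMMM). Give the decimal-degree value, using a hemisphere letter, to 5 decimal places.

φ: degrees = first 2 digits = 62, minutes = 39.065; 62 + 39.065/60 = 62.651083
Longitude: split at 3 digits → 030° and 49.2352′; 30 + 49.2352/60 = 30.820587

62.65108° N, 30.82059° E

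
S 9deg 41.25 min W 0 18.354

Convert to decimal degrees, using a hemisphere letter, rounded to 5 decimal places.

φ: 41.25′ = 0.687500°; total 9.687500
λ: 0 + 18.354/60 = 0.305900

9.68750° S, 0.30590° W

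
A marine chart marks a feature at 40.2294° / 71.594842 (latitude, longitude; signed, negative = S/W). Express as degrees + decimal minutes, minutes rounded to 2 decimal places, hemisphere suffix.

40° 13.76′ N, 71° 35.69′ E

Latitude: 40° + 0.229400 × 60 = 40° 13.7640′
Lon: fractional part 0.594842 → 35.6905 minutes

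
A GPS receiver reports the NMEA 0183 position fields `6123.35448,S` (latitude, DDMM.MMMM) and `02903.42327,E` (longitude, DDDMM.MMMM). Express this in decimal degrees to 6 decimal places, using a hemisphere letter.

Latitude: split at 2 digits → 61° and 23.35448′; 61 + 23.35448/60 = 61.3892413
Lon: degrees = first 3 digits = 29, minutes = 3.42327; 29 + 3.42327/60 = 29.0570545

61.389241° S, 29.057055° E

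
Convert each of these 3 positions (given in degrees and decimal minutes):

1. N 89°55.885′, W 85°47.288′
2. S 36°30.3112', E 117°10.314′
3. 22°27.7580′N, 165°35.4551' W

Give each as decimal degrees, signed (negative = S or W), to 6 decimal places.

1. 89.931417, -85.788133
2. -36.505187, 117.171900
3. 22.462633, -165.590918

Point 1:
  φ: 89 + 55.885/60 = 89.9314167
  N ⇒ keep positive
  λ: 47.288′ = 0.788133°; total 85.7881333
  W ⇒ negate
Point 2:
  Lat: 30.3112′ = 0.505187°; total 36.5051867
  S → negative
  λ: 10.314′ = 0.171900°; total 117.1719000
  E → positive
Point 3:
  Lat: 27.758′ = 0.462633°; total 22.4626333
  N ⇒ keep positive
  λ: 35.4551′ = 0.590918°; total 165.5909183
  hemisphere W, so the sign is −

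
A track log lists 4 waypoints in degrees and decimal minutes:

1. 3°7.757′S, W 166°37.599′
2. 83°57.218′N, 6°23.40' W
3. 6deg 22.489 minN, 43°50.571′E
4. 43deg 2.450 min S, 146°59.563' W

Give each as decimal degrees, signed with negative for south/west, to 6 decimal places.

Point 1:
  Latitude: 7.757′ = 0.129283°; total 3.1292833
  S → negative
  Lon: 166 + 37.599/60 = 166.6266500
  W ⇒ negate
Point 2:
  Lat: 57.218′ = 0.953633°; total 83.9536333
  N ⇒ keep positive
  λ: 6 + 23.4/60 = 6.3900000
  W ⇒ negate
Point 3:
  Lat: 6 + 22.489/60 = 6.3748167
  N ⇒ keep positive
  λ: 50.571′ = 0.842850°; total 43.8428500
  E ⇒ keep positive
Point 4:
  φ: 43 + 2.45/60 = 43.0408333
  S ⇒ negate
  λ: 146 + 59.563/60 = 146.9927167
  W ⇒ negate

1. -3.129283, -166.626650
2. 83.953633, -6.390000
3. 6.374817, 43.842850
4. -43.040833, -146.992717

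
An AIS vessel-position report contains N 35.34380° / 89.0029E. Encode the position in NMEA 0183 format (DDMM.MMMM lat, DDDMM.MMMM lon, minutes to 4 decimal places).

φ: fractional part 0.343800 → 20.628000 minutes
λ: minutes = (89.002900 − 89) × 60 = 0.174000

3520.6280,N / 08900.1740,E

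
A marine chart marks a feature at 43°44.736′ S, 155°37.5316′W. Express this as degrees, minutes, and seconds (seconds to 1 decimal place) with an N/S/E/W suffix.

43°44′44.2″ S, 155°37′31.9″ W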